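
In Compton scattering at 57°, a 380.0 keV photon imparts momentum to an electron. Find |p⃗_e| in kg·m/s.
1.7521e-22 kg·m/s

The electron is initially at rest, so by conservation of momentum:
p⃗_e = p⃗₀ − p⃗'  (incident photon momentum minus scattered photon momentum)

Photon momentum magnitudes (p = h/λ = E/c):
λ₀ = hc/E₀ = 3.2627 pm → p₀ = h/λ₀ = 2.0308e-22 kg·m/s
Δλ = λ_C(1 − cos 57°) = 1.1048 pm
λ' = 4.3676 pm → p' = h/λ' = 1.5171e-22 kg·m/s

The scattered photon makes angle θ = 57° with the incident direction, so by the law of cosines:
|p⃗_e|² = p₀² + p'² − 2p₀p'cos θ
|p⃗_e|² = (2.0308e-22)² + (1.5171e-22)² − 2·2.0308e-22·1.5171e-22·cos(57°)
|p⃗_e| = 1.7521e-22 kg·m/s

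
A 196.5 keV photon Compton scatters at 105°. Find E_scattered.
132.4064 keV

First convert energy to wavelength:
λ = hc/E, with hc ≈ 1239.842 keV·pm (i.e. 1239.842 eV·nm)

For E = 196.5 keV = 196500 eV:
λ = 1239.842 keV·pm / 196.5 keV
λ = 6.3096 pm

Calculate the Compton shift:
Δλ = λ_C(1 - cos(105°)) = 2.4263 × 1.2588
Δλ = 3.0543 pm

Final wavelength:
λ' = 6.3096 + 3.0543 = 9.3639 pm

Final energy:
E' = hc/λ' = 1239.842 / 9.3639 = 132.4064 keV

(Intermediate values are shown rounded; full precision is carried through to the final answer.)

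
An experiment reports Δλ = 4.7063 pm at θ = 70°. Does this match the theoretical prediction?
No, inconsistent

Calculate the expected shift for θ = 70°:

Δλ_expected = λ_C(1 - cos(70°))
Δλ_expected = 2.4263 × (1 - cos(70°))
Δλ_expected = 2.4263 × 0.6580
Δλ_expected = 1.5965 pm

Given shift: 4.7063 pm
Expected shift: 1.5965 pm
Difference: 3.1098 pm

The values do not match. The given shift corresponds to θ ≈ 160.0°, not 70°.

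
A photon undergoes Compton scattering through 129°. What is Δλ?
3.9532 pm

Using the Compton scattering formula:
Δλ = λ_C(1 - cos θ)

where λ_C = h/(m_e·c) ≈ 2.4263 pm is the Compton wavelength of an electron.

For θ = 129°:
cos(129°) = -0.6293
1 - cos(129°) = 1.6293

Δλ = 2.4263 × 1.6293
Δλ = 3.9532 pm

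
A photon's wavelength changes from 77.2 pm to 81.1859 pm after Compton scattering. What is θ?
130.00°

First find the wavelength shift:
Δλ = λ' - λ = 81.1859 - 77.2 = 3.9859 pm

Using Δλ = λ_C(1 - cos θ), with λ_C = h/(m_e·c) ≈ 2.42631024 pm:
cos θ = 1 - Δλ/λ_C
cos θ = 1 - 3.9859/2.42631024
cos θ = -0.642783

θ = arccos(-0.642783)
θ = 130.00°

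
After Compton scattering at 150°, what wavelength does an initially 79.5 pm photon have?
84.0276 pm

Using the Compton formula: λ' = λ + λ_C(1 − cos θ)

For θ = 150°, cos θ = -√3/2 (exact) ≈ -0.8660, so:
1 − cos 150° = 1 − (-√3/2) ≈ 1.8660

Δλ = λ_C × 1.8660 = 2.4263 × 1.8660 = 4.5276 pm

λ' = 79.5 + 4.5276 = 84.0276 pm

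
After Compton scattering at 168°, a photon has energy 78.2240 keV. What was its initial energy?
112.1999 keV

Convert final energy to wavelength (hc ≈ 1239.842 keV·pm):
λ' = hc/E' = 1239.842 / 78.2240 = 15.8499 pm

Calculate the Compton shift:
Δλ = λ_C(1 - cos(168°))
Δλ = 2.4263 × (1 - cos(168°))
Δλ = 4.7996 pm

Initial wavelength:
λ = λ' - Δλ = 15.8499 - 4.7996 = 11.0503 pm

Initial energy:
E = hc/λ = 1239.842 / 11.0503 = 112.1999 keV

(Intermediate values are shown rounded; full precision is carried through to the final answer.)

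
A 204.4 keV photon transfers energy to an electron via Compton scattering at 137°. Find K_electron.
83.6350 keV

By energy conservation: K_e = E_initial - E_final

First find the scattered photon energy:
Initial wavelength: λ = hc/E = 6.0658 pm
Compton shift: Δλ = λ_C(1 - cos(137°)) = 4.2008 pm
Final wavelength: λ' = 6.0658 + 4.2008 = 10.2666 pm
Final photon energy: E' = hc/λ' = 120.7650 keV

Electron kinetic energy:
K_e = E - E' = 204.4000 - 120.7650 = 83.6350 keV

(Intermediate values are shown rounded; full precision is carried through to the final answer.)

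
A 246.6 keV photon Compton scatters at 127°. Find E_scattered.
139.0855 keV

First convert energy to wavelength:
λ = hc/E, with hc ≈ 1239.842 keV·pm (i.e. 1239.842 eV·nm)

For E = 246.6 keV = 246600 eV:
λ = 1239.842 keV·pm / 246.6 keV
λ = 5.0277 pm

Calculate the Compton shift:
Δλ = λ_C(1 - cos(127°)) = 2.4263 × 1.6018
Δλ = 3.8865 pm

Final wavelength:
λ' = 5.0277 + 3.8865 = 8.9142 pm

Final energy:
E' = hc/λ' = 1239.842 / 8.9142 = 139.0855 keV

(Intermediate values are shown rounded; full precision is carried through to the final answer.)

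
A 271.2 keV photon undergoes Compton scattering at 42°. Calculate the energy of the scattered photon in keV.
238.6653 keV

First convert energy to wavelength:
λ = hc/E, with hc ≈ 1239.842 keV·pm (i.e. 1239.842 eV·nm)

For E = 271.2 keV = 271200 eV:
λ = 1239.842 keV·pm / 271.2 keV
λ = 4.5717 pm

Calculate the Compton shift:
Δλ = λ_C(1 - cos(42°)) = 2.4263 × 0.2569
Δλ = 0.6232 pm

Final wavelength:
λ' = 4.5717 + 0.6232 = 5.1949 pm

Final energy:
E' = hc/λ' = 1239.842 / 5.1949 = 238.6653 keV

(Intermediate values are shown rounded; full precision is carried through to the final answer.)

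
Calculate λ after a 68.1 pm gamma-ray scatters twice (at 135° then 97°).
74.9640 pm

Apply Compton shift twice:

First scattering at θ₁ = 135°:
Δλ₁ = λ_C(1 - cos(135°))
Δλ₁ = 2.4263 × 1.7071
Δλ₁ = 4.1420 pm

After first scattering:
λ₁ = 68.1 + 4.1420 = 72.2420 pm

Second scattering at θ₂ = 97°:
Δλ₂ = λ_C(1 - cos(97°))
Δλ₂ = 2.4263 × 1.1219
Δλ₂ = 2.7220 pm

Final wavelength:
λ₂ = 72.2420 + 2.7220 = 74.9640 pm

Total shift: Δλ_total = 4.1420 + 2.7220 = 6.8640 pm

(Intermediate values are shown rounded; full precision is carried through to the final answer.)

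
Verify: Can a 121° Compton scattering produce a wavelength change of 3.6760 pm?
Yes, consistent

Calculate the expected shift for θ = 121°:

Δλ_expected = λ_C(1 - cos(121°))
Δλ_expected = 2.4263 × (1 - cos(121°))
Δλ_expected = 2.4263 × 1.5150
Δλ_expected = 3.6760 pm

Given shift: 3.6760 pm
Expected shift: 3.6760 pm
Difference: 0.0000 pm

The values match. This is consistent with Compton scattering at the stated angle.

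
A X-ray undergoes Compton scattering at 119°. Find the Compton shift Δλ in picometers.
3.6026 pm

Using the Compton scattering formula:
Δλ = λ_C(1 - cos θ)

where λ_C = h/(m_e·c) ≈ 2.4263 pm is the Compton wavelength of an electron.

For θ = 119°:
cos(119°) = -0.4848
1 - cos(119°) = 1.4848

Δλ = 2.4263 × 1.4848
Δλ = 3.6026 pm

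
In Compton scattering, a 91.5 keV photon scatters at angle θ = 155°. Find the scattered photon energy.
68.2151 keV

First convert energy to wavelength:
λ = hc/E, with hc ≈ 1239.842 keV·pm (i.e. 1239.842 eV·nm)

For E = 91.5 keV = 91500 eV:
λ = 1239.842 keV·pm / 91.5 keV
λ = 13.5502 pm

Calculate the Compton shift:
Δλ = λ_C(1 - cos(155°)) = 2.4263 × 1.9063
Δλ = 4.6253 pm

Final wavelength:
λ' = 13.5502 + 4.6253 = 18.1755 pm

Final energy:
E' = hc/λ' = 1239.842 / 18.1755 = 68.2151 keV

(Intermediate values are shown rounded; full precision is carried through to the final answer.)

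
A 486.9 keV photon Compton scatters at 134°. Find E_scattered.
186.2137 keV

First convert energy to wavelength:
λ = hc/E, with hc ≈ 1239.842 keV·pm (i.e. 1239.842 eV·nm)

For E = 486.9 keV = 486900 eV:
λ = 1239.842 keV·pm / 486.9 keV
λ = 2.5464 pm

Calculate the Compton shift:
Δλ = λ_C(1 - cos(134°)) = 2.4263 × 1.6947
Δλ = 4.1118 pm

Final wavelength:
λ' = 2.5464 + 4.1118 = 6.6582 pm

Final energy:
E' = hc/λ' = 1239.842 / 6.6582 = 186.2137 keV

(Intermediate values are shown rounded; full precision is carried through to the final answer.)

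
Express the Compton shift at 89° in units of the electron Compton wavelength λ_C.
0.9825 λ_C

The Compton shift formula is:
Δλ = λ_C(1 - cos θ)

Dividing both sides by λ_C:
Δλ/λ_C = 1 - cos θ

For θ = 89°:
Δλ/λ_C = 1 - cos(89°)
Δλ/λ_C = 1 - 0.0175
Δλ/λ_C = 0.9825

This means the shift is 0.9825 × λ_C = 2.3840 pm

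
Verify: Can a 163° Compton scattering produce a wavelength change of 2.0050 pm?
No, inconsistent

Calculate the expected shift for θ = 163°:

Δλ_expected = λ_C(1 - cos(163°))
Δλ_expected = 2.4263 × (1 - cos(163°))
Δλ_expected = 2.4263 × 1.9563
Δλ_expected = 4.7466 pm

Given shift: 2.0050 pm
Expected shift: 4.7466 pm
Difference: 2.7416 pm

The values do not match. The given shift corresponds to θ ≈ 80.0°, not 163°.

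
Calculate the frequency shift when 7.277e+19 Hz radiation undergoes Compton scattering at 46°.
1.109e+19 Hz (decrease)

Convert frequency to wavelength (c = 299792458 m/s):
λ₀ = c/f₀ = 299792458/7.277e+19 = 4.1197260e-12 m = 4.1197 pm

Calculate Compton shift:
Δλ = λ_C(1 - cos(46°)) = 0.7409 pm

Final wavelength:
λ' = λ₀ + Δλ = 4.1197 + 0.7409 = 4.8606 pm

Final frequency:
f' = c/λ' = 299792458/4.8605795e-12 = 6.1678337e+19 Hz

Frequency shift (decrease):
Δf = f₀ - f' = 7.277e+19 - 6.1678337e+19 = 1.109e+19 Hz

(Intermediate values are shown rounded; full precision is carried through to the final answer.)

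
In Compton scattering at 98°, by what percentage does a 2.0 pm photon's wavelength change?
138.1994%

Calculate the Compton shift:
Δλ = λ_C(1 - cos(98°))
Δλ = 2.4263 × (1 - cos(98°))
Δλ = 2.4263 × 1.1392
Δλ = 2.7640 pm

Percentage change:
(Δλ/λ₀) × 100 = (2.7640/2.0) × 100
= 138.1994%

(Intermediate values are shown rounded; full precision is carried through to the final answer.)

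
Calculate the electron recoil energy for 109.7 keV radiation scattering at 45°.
6.4896 keV

By energy conservation: K_e = E_initial - E_final

First find the scattered photon energy:
Initial wavelength: λ = hc/E = 11.3021 pm
Compton shift: Δλ = λ_C(1 - cos(45°)) = 0.7106 pm
Final wavelength: λ' = 11.3021 + 0.7106 = 12.0128 pm
Final photon energy: E' = hc/λ' = 103.2104 keV

Electron kinetic energy:
K_e = E - E' = 109.7000 - 103.2104 = 6.4896 keV

(Intermediate values are shown rounded; full precision is carried through to the final answer.)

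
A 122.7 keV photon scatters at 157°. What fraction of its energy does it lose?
0.3156 (or 31.56%)

Calculate initial and final photon energies:

Initial: E₀ = 122.7 keV → λ₀ = 10.1047 pm
Compton shift: Δλ = 4.6597 pm
Final wavelength: λ' = 14.7644 pm
Final energy: E' = 83.9751 keV

Fractional energy loss:
(E₀ - E')/E₀ = (122.7000 - 83.9751)/122.7000
= 38.7249/122.7000
= 0.3156
= 31.56%

(Intermediate values are shown rounded; full precision is carried through to the final answer.)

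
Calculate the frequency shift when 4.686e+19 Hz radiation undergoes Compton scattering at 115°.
1.642e+19 Hz (decrease)

Convert frequency to wavelength (c = 299792458 m/s):
λ₀ = c/f₀ = 299792458/4.686e+19 = 6.3976197e-12 m = 6.3976 pm

Calculate Compton shift:
Δλ = λ_C(1 - cos(115°)) = 3.4517 pm

Final wavelength:
λ' = λ₀ + Δλ = 6.3976 + 3.4517 = 9.8493 pm

Final frequency:
f' = c/λ' = 299792458/9.8493329e-12 = 3.0437844e+19 Hz

Frequency shift (decrease):
Δf = f₀ - f' = 4.686e+19 - 3.0437844e+19 = 1.642e+19 Hz

(Intermediate values are shown rounded; full precision is carried through to the final answer.)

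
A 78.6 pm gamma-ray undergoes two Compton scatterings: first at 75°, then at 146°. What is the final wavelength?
84.8361 pm

Apply Compton shift twice:

First scattering at θ₁ = 75°:
Δλ₁ = λ_C(1 - cos(75°))
Δλ₁ = 2.4263 × 0.7412
Δλ₁ = 1.7983 pm

After first scattering:
λ₁ = 78.6 + 1.7983 = 80.3983 pm

Second scattering at θ₂ = 146°:
Δλ₂ = λ_C(1 - cos(146°))
Δλ₂ = 2.4263 × 1.8290
Δλ₂ = 4.4378 pm

Final wavelength:
λ₂ = 80.3983 + 4.4378 = 84.8361 pm

Total shift: Δλ_total = 1.7983 + 4.4378 = 6.2361 pm

(Intermediate values are shown rounded; full precision is carried through to the final answer.)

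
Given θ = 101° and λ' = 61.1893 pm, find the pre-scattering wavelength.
58.3000 pm

From λ' = λ + Δλ, we have λ = λ' - Δλ

First calculate the Compton shift:
Δλ = λ_C(1 - cos θ)
Δλ = 2.4263 × (1 - cos(101°))
Δλ = 2.4263 × 1.1908
Δλ = 2.8893 pm

Initial wavelength:
λ = λ' - Δλ
λ = 61.1893 - 2.8893
λ = 58.3000 pm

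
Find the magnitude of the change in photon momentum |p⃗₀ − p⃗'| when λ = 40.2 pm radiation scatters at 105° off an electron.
2.5240e-23 kg·m/s

Photon momentum magnitude is p = h/λ.

Initial momentum:
p₀ = h/λ = 6.6261e-34/4.0200e-11 = 1.6483e-23 kg·m/s

After scattering:
λ' = λ + Δλ = 40.2 + 3.0543 = 43.2543 pm
p' = h/λ' = 6.6261e-34/4.3254e-11 = 1.5319e-23 kg·m/s

Momentum is a vector; the scattered photon's direction makes angle θ = 105° with the incident direction. The magnitude of the vector change Δp⃗ = p⃗₀ − p⃗' is found from the law of cosines:
|Δp⃗|² = p₀² + p'² − 2p₀p'cos θ
|Δp⃗|² = (1.6483e-23)² + (1.5319e-23)² − 2·1.6483e-23·1.5319e-23·cos(105°)
|Δp⃗| = 2.5240e-23 kg·m/s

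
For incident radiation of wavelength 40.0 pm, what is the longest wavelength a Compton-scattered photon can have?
44.8526 pm (at θ = 180°)

The Compton shift is Δλ = λ_C(1 − cos θ).

Since cos θ ranges from −1 to 1, the factor (1 − cos θ) ranges from 0 to 2; the maximum shift occurs at θ = 180° (backscattering):
Δλ_max = 2λ_C = 2 × 2.4263 pm = 4.8526 pm

Maximum scattered wavelength:
λ'_max = λ₀ + Δλ_max = 40.0 + 4.8526 = 44.8526 pm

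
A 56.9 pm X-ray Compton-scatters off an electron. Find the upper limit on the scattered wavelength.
61.7526 pm (at θ = 180°)

The Compton shift is Δλ = λ_C(1 − cos θ).

Since cos θ ranges from −1 to 1, the factor (1 − cos θ) ranges from 0 to 2; the maximum shift occurs at θ = 180° (backscattering):
Δλ_max = 2λ_C = 2 × 2.4263 pm = 4.8526 pm

Maximum scattered wavelength:
λ'_max = λ₀ + Δλ_max = 56.9 + 4.8526 = 61.7526 pm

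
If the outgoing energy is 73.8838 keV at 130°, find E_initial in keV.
96.9001 keV

Convert final energy to wavelength (hc ≈ 1239.842 keV·pm):
λ' = hc/E' = 1239.842 / 73.8838 = 16.7810 pm

Calculate the Compton shift:
Δλ = λ_C(1 - cos(130°))
Δλ = 2.4263 × (1 - cos(130°))
Δλ = 3.9859 pm

Initial wavelength:
λ = λ' - Δλ = 16.7810 - 3.9859 = 12.7951 pm

Initial energy:
E = hc/λ = 1239.842 / 12.7951 = 96.9001 keV

(Intermediate values are shown rounded; full precision is carried through to the final answer.)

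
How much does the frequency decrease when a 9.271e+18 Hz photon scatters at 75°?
4.884e+17 Hz (decrease)

Convert frequency to wavelength (c = 299792458 m/s):
λ₀ = c/f₀ = 299792458/9.271e+18 = 3.2336583e-11 m = 32.3366 pm

Calculate Compton shift:
Δλ = λ_C(1 - cos(75°)) = 1.7983 pm

Final wavelength:
λ' = λ₀ + Δλ = 32.3366 + 1.7983 = 34.1349 pm

Final frequency:
f' = c/λ' = 299792458/3.4134918e-11 = 8.7825745e+18 Hz

Frequency shift (decrease):
Δf = f₀ - f' = 9.271e+18 - 8.7825745e+18 = 4.884e+17 Hz

(Intermediate values are shown rounded; full precision is carried through to the final answer.)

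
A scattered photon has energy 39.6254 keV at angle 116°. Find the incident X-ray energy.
44.6000 keV

Convert final energy to wavelength (hc ≈ 1239.842 keV·pm):
λ' = hc/E' = 1239.842 / 39.6254 = 31.2891 pm

Calculate the Compton shift:
Δλ = λ_C(1 - cos(116°))
Δλ = 2.4263 × (1 - cos(116°))
Δλ = 3.4899 pm

Initial wavelength:
λ = λ' - Δλ = 31.2891 - 3.4899 = 27.7991 pm

Initial energy:
E = hc/λ = 1239.842 / 27.7991 = 44.6000 keV

(Intermediate values are shown rounded; full precision is carried through to the final answer.)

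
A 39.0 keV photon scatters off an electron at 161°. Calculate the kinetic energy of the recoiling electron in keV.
5.0422 keV

By energy conservation: K_e = E_initial - E_final

First find the scattered photon energy:
Initial wavelength: λ = hc/E = 31.7908 pm
Compton shift: Δλ = λ_C(1 - cos(161°)) = 4.7204 pm
Final wavelength: λ' = 31.7908 + 4.7204 = 36.5113 pm
Final photon energy: E' = hc/λ' = 33.9578 keV

Electron kinetic energy:
K_e = E - E' = 39.0000 - 33.9578 = 5.0422 keV

(Intermediate values are shown rounded; full precision is carried through to the final answer.)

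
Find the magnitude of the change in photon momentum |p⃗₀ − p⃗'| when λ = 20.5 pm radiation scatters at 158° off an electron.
5.7575e-23 kg·m/s

Photon momentum magnitude is p = h/λ.

Initial momentum:
p₀ = h/λ = 6.6261e-34/2.0500e-11 = 3.2322e-23 kg·m/s

After scattering:
λ' = λ + Δλ = 20.5 + 4.6759 = 25.1759 pm
p' = h/λ' = 6.6261e-34/2.5176e-11 = 2.6319e-23 kg·m/s

Momentum is a vector; the scattered photon's direction makes angle θ = 158° with the incident direction. The magnitude of the vector change Δp⃗ = p⃗₀ − p⃗' is found from the law of cosines:
|Δp⃗|² = p₀² + p'² − 2p₀p'cos θ
|Δp⃗|² = (3.2322e-23)² + (2.6319e-23)² − 2·3.2322e-23·2.6319e-23·cos(158°)
|Δp⃗| = 5.7575e-23 kg·m/s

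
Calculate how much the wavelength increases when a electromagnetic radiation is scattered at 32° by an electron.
0.3687 pm

Using the Compton scattering formula:
Δλ = λ_C(1 - cos θ)

where λ_C = h/(m_e·c) ≈ 2.4263 pm is the Compton wavelength of an electron.

For θ = 32°:
cos(32°) = 0.8480
1 - cos(32°) = 0.1520

Δλ = 2.4263 × 0.1520
Δλ = 0.3687 pm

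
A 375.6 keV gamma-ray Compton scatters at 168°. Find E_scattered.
153.0563 keV

First convert energy to wavelength:
λ = hc/E, with hc ≈ 1239.842 keV·pm (i.e. 1239.842 eV·nm)

For E = 375.6 keV = 375600 eV:
λ = 1239.842 keV·pm / 375.6 keV
λ = 3.3010 pm

Calculate the Compton shift:
Δλ = λ_C(1 - cos(168°)) = 2.4263 × 1.9781
Δλ = 4.7996 pm

Final wavelength:
λ' = 3.3010 + 4.7996 = 8.1006 pm

Final energy:
E' = hc/λ' = 1239.842 / 8.1006 = 153.0563 keV

(Intermediate values are shown rounded; full precision is carried through to the final answer.)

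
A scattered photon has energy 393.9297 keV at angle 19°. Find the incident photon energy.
411.2000 keV

Convert final energy to wavelength (hc ≈ 1239.842 keV·pm):
λ' = hc/E' = 1239.842 / 393.9297 = 3.1474 pm

Calculate the Compton shift:
Δλ = λ_C(1 - cos(19°))
Δλ = 2.4263 × (1 - cos(19°))
Δλ = 0.1322 pm

Initial wavelength:
λ = λ' - Δλ = 3.1474 - 0.1322 = 3.0152 pm

Initial energy:
E = hc/λ = 1239.842 / 3.0152 = 411.2000 keV

(Intermediate values are shown rounded; full precision is carried through to the final answer.)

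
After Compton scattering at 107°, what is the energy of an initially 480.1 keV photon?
216.8253 keV

First convert energy to wavelength:
λ = hc/E, with hc ≈ 1239.842 keV·pm (i.e. 1239.842 eV·nm)

For E = 480.1 keV = 480100 eV:
λ = 1239.842 keV·pm / 480.1 keV
λ = 2.5825 pm

Calculate the Compton shift:
Δλ = λ_C(1 - cos(107°)) = 2.4263 × 1.2924
Δλ = 3.1357 pm

Final wavelength:
λ' = 2.5825 + 3.1357 = 5.7182 pm

Final energy:
E' = hc/λ' = 1239.842 / 5.7182 = 216.8253 keV

(Intermediate values are shown rounded; full precision is carried through to the final answer.)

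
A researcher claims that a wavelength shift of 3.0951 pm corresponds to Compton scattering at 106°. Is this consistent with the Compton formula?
Yes, consistent

Calculate the expected shift for θ = 106°:

Δλ_expected = λ_C(1 - cos(106°))
Δλ_expected = 2.4263 × (1 - cos(106°))
Δλ_expected = 2.4263 × 1.2756
Δλ_expected = 3.0951 pm

Given shift: 3.0951 pm
Expected shift: 3.0951 pm
Difference: 0.0000 pm

The values match. This is consistent with Compton scattering at the stated angle.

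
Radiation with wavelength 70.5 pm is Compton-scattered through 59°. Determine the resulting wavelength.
71.6767 pm

Using the Compton scattering formula:
λ' = λ + Δλ = λ + λ_C(1 - cos θ)

Given:
- Initial wavelength λ = 70.5 pm
- Scattering angle θ = 59°
- Compton wavelength λ_C ≈ 2.4263 pm

Calculate the shift:
Δλ = 2.4263 × (1 - cos(59°))
Δλ = 2.4263 × 0.4850
Δλ = 1.1767 pm

Final wavelength:
λ' = 70.5 + 1.1767 = 71.6767 pm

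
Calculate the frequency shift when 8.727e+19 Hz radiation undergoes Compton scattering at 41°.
1.289e+19 Hz (decrease)

Convert frequency to wavelength (c = 299792458 m/s):
λ₀ = c/f₀ = 299792458/8.727e+19 = 3.4352293e-12 m = 3.4352 pm

Calculate Compton shift:
Δλ = λ_C(1 - cos(41°)) = 0.5952 pm

Final wavelength:
λ' = λ₀ + Δλ = 3.4352 + 0.5952 = 4.0304 pm

Final frequency:
f' = c/λ' = 299792458/4.0303799e-12 = 7.4383176e+19 Hz

Frequency shift (decrease):
Δf = f₀ - f' = 8.727e+19 - 7.4383176e+19 = 1.289e+19 Hz

(Intermediate values are shown rounded; full precision is carried through to the final answer.)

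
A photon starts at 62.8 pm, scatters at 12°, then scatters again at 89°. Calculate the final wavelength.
65.2370 pm

Apply Compton shift twice:

First scattering at θ₁ = 12°:
Δλ₁ = λ_C(1 - cos(12°))
Δλ₁ = 2.4263 × 0.0219
Δλ₁ = 0.0530 pm

After first scattering:
λ₁ = 62.8 + 0.0530 = 62.8530 pm

Second scattering at θ₂ = 89°:
Δλ₂ = λ_C(1 - cos(89°))
Δλ₂ = 2.4263 × 0.9825
Δλ₂ = 2.3840 pm

Final wavelength:
λ₂ = 62.8530 + 2.3840 = 65.2370 pm

Total shift: Δλ_total = 0.0530 + 2.3840 = 2.4370 pm

(Intermediate values are shown rounded; full precision is carried through to the final answer.)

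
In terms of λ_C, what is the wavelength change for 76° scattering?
0.7581 λ_C

The Compton shift formula is:
Δλ = λ_C(1 - cos θ)

Dividing both sides by λ_C:
Δλ/λ_C = 1 - cos θ

For θ = 76°:
Δλ/λ_C = 1 - cos(76°)
Δλ/λ_C = 1 - 0.2419
Δλ/λ_C = 0.7581

This means the shift is 0.7581 × λ_C = 1.8393 pm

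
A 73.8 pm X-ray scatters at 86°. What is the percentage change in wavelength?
3.0583%

Calculate the Compton shift:
Δλ = λ_C(1 - cos(86°))
Δλ = 2.4263 × (1 - cos(86°))
Δλ = 2.4263 × 0.9302
Δλ = 2.2571 pm

Percentage change:
(Δλ/λ₀) × 100 = (2.2571/73.8) × 100
= 3.0583%

(Intermediate values are shown rounded; full precision is carried through to the final answer.)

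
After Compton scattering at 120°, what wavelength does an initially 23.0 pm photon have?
26.6395 pm

Using the Compton formula: λ' = λ + λ_C(1 − cos θ)

For θ = 120°, cos θ = -1/2 (exact) = -0.5000, so:
1 − cos 120° = 1 − (-1/2) = 1.5000

Δλ = λ_C × 1.5000 = 2.4263 × 1.5000 = 3.6395 pm

λ' = 23.0 + 3.6395 = 26.6395 pm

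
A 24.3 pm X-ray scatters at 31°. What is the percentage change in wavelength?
1.4262%

Calculate the Compton shift:
Δλ = λ_C(1 - cos(31°))
Δλ = 2.4263 × (1 - cos(31°))
Δλ = 2.4263 × 0.1428
Δλ = 0.3466 pm

Percentage change:
(Δλ/λ₀) × 100 = (0.3466/24.3) × 100
= 1.4262%

(Intermediate values are shown rounded; full precision is carried through to the final answer.)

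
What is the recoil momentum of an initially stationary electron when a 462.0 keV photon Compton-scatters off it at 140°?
3.2553e-22 kg·m/s

The electron is initially at rest, so by conservation of momentum:
p⃗_e = p⃗₀ − p⃗'  (incident photon momentum minus scattered photon momentum)

Photon momentum magnitudes (p = h/λ = E/c):
λ₀ = hc/E₀ = 2.6836 pm → p₀ = h/λ₀ = 2.4691e-22 kg·m/s
Δλ = λ_C(1 − cos 140°) = 4.2850 pm
λ' = 6.9686 pm → p' = h/λ' = 9.5084e-23 kg·m/s

The scattered photon makes angle θ = 140° with the incident direction, so by the law of cosines:
|p⃗_e|² = p₀² + p'² − 2p₀p'cos θ
|p⃗_e|² = (2.4691e-22)² + (9.5084e-23)² − 2·2.4691e-22·9.5084e-23·cos(140°)
|p⃗_e| = 3.2553e-22 kg·m/s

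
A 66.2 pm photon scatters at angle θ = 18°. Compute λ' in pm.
66.3188 pm

Using the Compton scattering formula:
λ' = λ + Δλ = λ + λ_C(1 - cos θ)

Given:
- Initial wavelength λ = 66.2 pm
- Scattering angle θ = 18°
- Compton wavelength λ_C ≈ 2.4263 pm

Calculate the shift:
Δλ = 2.4263 × (1 - cos(18°))
Δλ = 2.4263 × 0.0489
Δλ = 0.1188 pm

Final wavelength:
λ' = 66.2 + 0.1188 = 66.3188 pm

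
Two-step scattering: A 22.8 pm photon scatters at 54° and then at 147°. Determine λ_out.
28.2613 pm

Apply Compton shift twice:

First scattering at θ₁ = 54°:
Δλ₁ = λ_C(1 - cos(54°))
Δλ₁ = 2.4263 × 0.4122
Δλ₁ = 1.0002 pm

After first scattering:
λ₁ = 22.8 + 1.0002 = 23.8002 pm

Second scattering at θ₂ = 147°:
Δλ₂ = λ_C(1 - cos(147°))
Δλ₂ = 2.4263 × 1.8387
Δλ₂ = 4.4612 pm

Final wavelength:
λ₂ = 23.8002 + 4.4612 = 28.2613 pm

Total shift: Δλ_total = 1.0002 + 4.4612 = 5.4613 pm

(Intermediate values are shown rounded; full precision is carried through to the final answer.)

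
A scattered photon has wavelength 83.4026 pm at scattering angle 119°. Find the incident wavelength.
79.8000 pm

From λ' = λ + Δλ, we have λ = λ' - Δλ

First calculate the Compton shift:
Δλ = λ_C(1 - cos θ)
Δλ = 2.4263 × (1 - cos(119°))
Δλ = 2.4263 × 1.4848
Δλ = 3.6026 pm

Initial wavelength:
λ = λ' - Δλ
λ = 83.4026 - 3.6026
λ = 79.8000 pm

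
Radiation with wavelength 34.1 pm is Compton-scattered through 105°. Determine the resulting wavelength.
37.1543 pm

Using the Compton scattering formula:
λ' = λ + Δλ = λ + λ_C(1 - cos θ)

Given:
- Initial wavelength λ = 34.1 pm
- Scattering angle θ = 105°
- Compton wavelength λ_C ≈ 2.4263 pm

Calculate the shift:
Δλ = 2.4263 × (1 - cos(105°))
Δλ = 2.4263 × 1.2588
Δλ = 3.0543 pm

Final wavelength:
λ' = 34.1 + 3.0543 = 37.1543 pm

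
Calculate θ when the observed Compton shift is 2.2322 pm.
85.41°

From the Compton formula Δλ = λ_C(1 - cos θ), we can solve for θ:

cos θ = 1 - Δλ/λ_C

Given:
- Δλ = 2.2322 pm
- λ_C = h/(m_e·c) ≈ 2.42631024 pm

cos θ = 1 - 2.2322/2.42631024
cos θ = 1 - 0.919998
cos θ = 0.080002

θ = arccos(0.080002)
θ = 85.41°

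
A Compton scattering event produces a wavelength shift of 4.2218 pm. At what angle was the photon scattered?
137.73°

From the Compton formula Δλ = λ_C(1 - cos θ), we can solve for θ:

cos θ = 1 - Δλ/λ_C

Given:
- Δλ = 4.2218 pm
- λ_C = h/(m_e·c) ≈ 2.42631024 pm

cos θ = 1 - 4.2218/2.42631024
cos θ = 1 - 1.740008
cos θ = -0.740008

θ = arccos(-0.740008)
θ = 137.73°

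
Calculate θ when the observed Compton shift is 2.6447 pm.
95.16°

From the Compton formula Δλ = λ_C(1 - cos θ), we can solve for θ:

cos θ = 1 - Δλ/λ_C

Given:
- Δλ = 2.6447 pm
- λ_C = h/(m_e·c) ≈ 2.42631024 pm

cos θ = 1 - 2.6447/2.42631024
cos θ = 1 - 1.090009
cos θ = -0.090009

θ = arccos(-0.090009)
θ = 95.16°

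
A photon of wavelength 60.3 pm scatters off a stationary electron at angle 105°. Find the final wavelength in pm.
63.3543 pm

Using the Compton scattering formula:
λ' = λ + Δλ = λ + λ_C(1 - cos θ)

Given:
- Initial wavelength λ = 60.3 pm
- Scattering angle θ = 105°
- Compton wavelength λ_C ≈ 2.4263 pm

Calculate the shift:
Δλ = 2.4263 × (1 - cos(105°))
Δλ = 2.4263 × 1.2588
Δλ = 3.0543 pm

Final wavelength:
λ' = 60.3 + 3.0543 = 63.3543 pm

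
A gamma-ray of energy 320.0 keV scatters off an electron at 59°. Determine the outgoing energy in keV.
245.4562 keV

First convert energy to wavelength:
λ = hc/E, with hc ≈ 1239.842 keV·pm (i.e. 1239.842 eV·nm)

For E = 320.0 keV = 320000 eV:
λ = 1239.842 keV·pm / 320.0 keV
λ = 3.8745 pm

Calculate the Compton shift:
Δλ = λ_C(1 - cos(59°)) = 2.4263 × 0.4850
Δλ = 1.1767 pm

Final wavelength:
λ' = 3.8745 + 1.1767 = 5.0512 pm

Final energy:
E' = hc/λ' = 1239.842 / 5.0512 = 245.4562 keV

(Intermediate values are shown rounded; full precision is carried through to the final answer.)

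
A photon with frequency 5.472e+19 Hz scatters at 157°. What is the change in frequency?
2.515e+19 Hz (decrease)

Convert frequency to wavelength (c = 299792458 m/s):
λ₀ = c/f₀ = 299792458/5.472e+19 = 5.4786633e-12 m = 5.4787 pm

Calculate Compton shift:
Δλ = λ_C(1 - cos(157°)) = 4.6597 pm

Final wavelength:
λ' = λ₀ + Δλ = 5.4787 + 4.6597 = 10.1384 pm

Final frequency:
f' = c/λ' = 299792458/1.0138404e-11 = 2.9569986e+19 Hz

Frequency shift (decrease):
Δf = f₀ - f' = 5.472e+19 - 2.9569986e+19 = 2.515e+19 Hz

(Intermediate values are shown rounded; full precision is carried through to the final answer.)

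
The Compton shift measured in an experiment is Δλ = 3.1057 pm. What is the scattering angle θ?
106.26°

From the Compton formula Δλ = λ_C(1 - cos θ), we can solve for θ:

cos θ = 1 - Δλ/λ_C

Given:
- Δλ = 3.1057 pm
- λ_C = h/(m_e·c) ≈ 2.42631024 pm

cos θ = 1 - 3.1057/2.42631024
cos θ = 1 - 1.280009
cos θ = -0.280009

θ = arccos(-0.280009)
θ = 106.26°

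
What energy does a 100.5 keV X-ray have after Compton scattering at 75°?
87.7139 keV

First convert energy to wavelength:
λ = hc/E, with hc ≈ 1239.842 keV·pm (i.e. 1239.842 eV·nm)

For E = 100.5 keV = 100500 eV:
λ = 1239.842 keV·pm / 100.5 keV
λ = 12.3367 pm

Calculate the Compton shift:
Δλ = λ_C(1 - cos(75°)) = 2.4263 × 0.7412
Δλ = 1.7983 pm

Final wavelength:
λ' = 12.3367 + 1.7983 = 14.1351 pm

Final energy:
E' = hc/λ' = 1239.842 / 14.1351 = 87.7139 keV

(Intermediate values are shown rounded; full precision is carried through to the final answer.)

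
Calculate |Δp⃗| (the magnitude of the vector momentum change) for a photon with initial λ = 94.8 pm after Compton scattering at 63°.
7.2542e-24 kg·m/s

Photon momentum magnitude is p = h/λ.

Initial momentum:
p₀ = h/λ = 6.6261e-34/9.4800e-11 = 6.9895e-24 kg·m/s

After scattering:
λ' = λ + Δλ = 94.8 + 1.3248 = 96.1248 pm
p' = h/λ' = 6.6261e-34/9.6125e-11 = 6.8932e-24 kg·m/s

Momentum is a vector; the scattered photon's direction makes angle θ = 63° with the incident direction. The magnitude of the vector change Δp⃗ = p⃗₀ − p⃗' is found from the law of cosines:
|Δp⃗|² = p₀² + p'² − 2p₀p'cos θ
|Δp⃗|² = (6.9895e-24)² + (6.8932e-24)² − 2·6.9895e-24·6.8932e-24·cos(63°)
|Δp⃗| = 7.2542e-24 kg·m/s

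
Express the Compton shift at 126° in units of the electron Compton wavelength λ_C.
1.5878 λ_C

The Compton shift formula is:
Δλ = λ_C(1 - cos θ)

Dividing both sides by λ_C:
Δλ/λ_C = 1 - cos θ

For θ = 126°:
Δλ/λ_C = 1 - cos(126°)
Δλ/λ_C = 1 - -0.5878
Δλ/λ_C = 1.5878

This means the shift is 1.5878 × λ_C = 3.8525 pm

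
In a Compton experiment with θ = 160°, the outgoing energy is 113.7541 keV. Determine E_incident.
200.1999 keV

Convert final energy to wavelength (hc ≈ 1239.842 keV·pm):
λ' = hc/E' = 1239.842 / 113.7541 = 10.8993 pm

Calculate the Compton shift:
Δλ = λ_C(1 - cos(160°))
Δλ = 2.4263 × (1 - cos(160°))
Δλ = 4.7063 pm

Initial wavelength:
λ = λ' - Δλ = 10.8993 - 4.7063 = 6.1930 pm

Initial energy:
E = hc/λ = 1239.842 / 6.1930 = 200.1999 keV

(Intermediate values are shown rounded; full precision is carried through to the final answer.)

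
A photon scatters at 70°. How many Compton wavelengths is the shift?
0.6580 λ_C

The Compton shift formula is:
Δλ = λ_C(1 - cos θ)

Dividing both sides by λ_C:
Δλ/λ_C = 1 - cos θ

For θ = 70°:
Δλ/λ_C = 1 - cos(70°)
Δλ/λ_C = 1 - 0.3420
Δλ/λ_C = 0.6580

This means the shift is 0.6580 × λ_C = 1.5965 pm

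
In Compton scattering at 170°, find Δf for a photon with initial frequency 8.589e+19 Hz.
4.980e+19 Hz (decrease)

Convert frequency to wavelength (c = 299792458 m/s):
λ₀ = c/f₀ = 299792458/8.589e+19 = 3.4904233e-12 m = 3.4904 pm

Calculate Compton shift:
Δλ = λ_C(1 - cos(170°)) = 4.8158 pm

Final wavelength:
λ' = λ₀ + Δλ = 3.4904 + 4.8158 = 8.3062 pm

Final frequency:
f' = c/λ' = 299792458/8.3061827e-12 = 3.6092688e+19 Hz

Frequency shift (decrease):
Δf = f₀ - f' = 8.589e+19 - 3.6092688e+19 = 4.980e+19 Hz

(Intermediate values are shown rounded; full precision is carried through to the final answer.)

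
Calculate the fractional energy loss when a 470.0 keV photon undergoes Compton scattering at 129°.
0.5998 (or 59.98%)

Calculate initial and final photon energies:

Initial: E₀ = 470.0 keV → λ₀ = 2.6380 pm
Compton shift: Δλ = 3.9532 pm
Final wavelength: λ' = 6.5912 pm
Final energy: E' = 188.1057 keV

Fractional energy loss:
(E₀ - E')/E₀ = (470.0000 - 188.1057)/470.0000
= 281.8943/470.0000
= 0.5998
= 59.98%

(Intermediate values are shown rounded; full precision is carried through to the final answer.)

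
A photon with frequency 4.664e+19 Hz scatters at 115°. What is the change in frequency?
1.630e+19 Hz (decrease)

Convert frequency to wavelength (c = 299792458 m/s):
λ₀ = c/f₀ = 299792458/4.664e+19 = 6.4277971e-12 m = 6.4278 pm

Calculate Compton shift:
Δλ = λ_C(1 - cos(115°)) = 3.4517 pm

Final wavelength:
λ' = λ₀ + Δλ = 6.4278 + 3.4517 = 9.8795 pm

Final frequency:
f' = c/λ' = 299792458/9.8795104e-12 = 3.0344870e+19 Hz

Frequency shift (decrease):
Δf = f₀ - f' = 4.664e+19 - 3.0344870e+19 = 1.630e+19 Hz

(Intermediate values are shown rounded; full precision is carried through to the final answer.)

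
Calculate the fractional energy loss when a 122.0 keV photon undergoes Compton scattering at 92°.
0.1981 (or 19.81%)

Calculate initial and final photon energies:

Initial: E₀ = 122.0 keV → λ₀ = 10.1626 pm
Compton shift: Δλ = 2.5110 pm
Final wavelength: λ' = 12.6736 pm
Final energy: E' = 97.8285 keV

Fractional energy loss:
(E₀ - E')/E₀ = (122.0000 - 97.8285)/122.0000
= 24.1715/122.0000
= 0.1981
= 19.81%

(Intermediate values are shown rounded; full precision is carried through to the final answer.)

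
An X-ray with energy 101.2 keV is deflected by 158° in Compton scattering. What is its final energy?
73.2449 keV

First convert energy to wavelength:
λ = hc/E, with hc ≈ 1239.842 keV·pm (i.e. 1239.842 eV·nm)

For E = 101.2 keV = 101200 eV:
λ = 1239.842 keV·pm / 101.2 keV
λ = 12.2514 pm

Calculate the Compton shift:
Δλ = λ_C(1 - cos(158°)) = 2.4263 × 1.9272
Δλ = 4.6759 pm

Final wavelength:
λ' = 12.2514 + 4.6759 = 16.9273 pm

Final energy:
E' = hc/λ' = 1239.842 / 16.9273 = 73.2449 keV

(Intermediate values are shown rounded; full precision is carried through to the final answer.)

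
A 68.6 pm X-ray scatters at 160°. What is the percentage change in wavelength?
6.8605%

Calculate the Compton shift:
Δλ = λ_C(1 - cos(160°))
Δλ = 2.4263 × (1 - cos(160°))
Δλ = 2.4263 × 1.9397
Δλ = 4.7063 pm

Percentage change:
(Δλ/λ₀) × 100 = (4.7063/68.6) × 100
= 6.8605%

(Intermediate values are shown rounded; full precision is carried through to the final answer.)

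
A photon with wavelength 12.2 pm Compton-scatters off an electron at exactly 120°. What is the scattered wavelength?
15.8395 pm

Using the Compton formula: λ' = λ + λ_C(1 − cos θ)

For θ = 120°, cos θ = -1/2 (exact) = -0.5000, so:
1 − cos 120° = 1 − (-1/2) = 1.5000

Δλ = λ_C × 1.5000 = 2.4263 × 1.5000 = 3.6395 pm

λ' = 12.2 + 3.6395 = 15.8395 pm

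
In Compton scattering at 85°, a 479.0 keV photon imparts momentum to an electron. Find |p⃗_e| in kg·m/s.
2.8001e-22 kg·m/s

The electron is initially at rest, so by conservation of momentum:
p⃗_e = p⃗₀ − p⃗'  (incident photon momentum minus scattered photon momentum)

Photon momentum magnitudes (p = h/λ = E/c):
λ₀ = hc/E₀ = 2.5884 pm → p₀ = h/λ₀ = 2.5599e-22 kg·m/s
Δλ = λ_C(1 − cos 85°) = 2.2148 pm
λ' = 4.8032 pm → p' = h/λ' = 1.3795e-22 kg·m/s

The scattered photon makes angle θ = 85° with the incident direction, so by the law of cosines:
|p⃗_e|² = p₀² + p'² − 2p₀p'cos θ
|p⃗_e|² = (2.5599e-22)² + (1.3795e-22)² − 2·2.5599e-22·1.3795e-22·cos(85°)
|p⃗_e| = 2.8001e-22 kg·m/s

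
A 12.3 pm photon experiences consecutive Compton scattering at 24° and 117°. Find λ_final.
16.0376 pm

Apply Compton shift twice:

First scattering at θ₁ = 24°:
Δλ₁ = λ_C(1 - cos(24°))
Δλ₁ = 2.4263 × 0.0865
Δλ₁ = 0.2098 pm

After first scattering:
λ₁ = 12.3 + 0.2098 = 12.5098 pm

Second scattering at θ₂ = 117°:
Δλ₂ = λ_C(1 - cos(117°))
Δλ₂ = 2.4263 × 1.4540
Δλ₂ = 3.5278 pm

Final wavelength:
λ₂ = 12.5098 + 3.5278 = 16.0376 pm

Total shift: Δλ_total = 0.2098 + 3.5278 = 3.7376 pm

(Intermediate values are shown rounded; full precision is carried through to the final answer.)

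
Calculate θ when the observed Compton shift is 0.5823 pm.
40.54°

From the Compton formula Δλ = λ_C(1 - cos θ), we can solve for θ:

cos θ = 1 - Δλ/λ_C

Given:
- Δλ = 0.5823 pm
- λ_C = h/(m_e·c) ≈ 2.42631024 pm

cos θ = 1 - 0.5823/2.42631024
cos θ = 1 - 0.239994
cos θ = 0.760006

θ = arccos(0.760006)
θ = 40.54°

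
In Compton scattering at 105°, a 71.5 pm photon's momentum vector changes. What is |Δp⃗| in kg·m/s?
1.4405e-23 kg·m/s

Photon momentum magnitude is p = h/λ.

Initial momentum:
p₀ = h/λ = 6.6261e-34/7.1500e-11 = 9.2672e-24 kg·m/s

After scattering:
λ' = λ + Δλ = 71.5 + 3.0543 = 74.5543 pm
p' = h/λ' = 6.6261e-34/7.4554e-11 = 8.8876e-24 kg·m/s

Momentum is a vector; the scattered photon's direction makes angle θ = 105° with the incident direction. The magnitude of the vector change Δp⃗ = p⃗₀ − p⃗' is found from the law of cosines:
|Δp⃗|² = p₀² + p'² − 2p₀p'cos θ
|Δp⃗|² = (9.2672e-24)² + (8.8876e-24)² − 2·9.2672e-24·8.8876e-24·cos(105°)
|Δp⃗| = 1.4405e-23 kg·m/s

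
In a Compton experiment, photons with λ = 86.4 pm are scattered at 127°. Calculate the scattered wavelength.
90.2865 pm

Using the Compton scattering formula:
λ' = λ + Δλ = λ + λ_C(1 - cos θ)

Given:
- Initial wavelength λ = 86.4 pm
- Scattering angle θ = 127°
- Compton wavelength λ_C ≈ 2.4263 pm

Calculate the shift:
Δλ = 2.4263 × (1 - cos(127°))
Δλ = 2.4263 × 1.6018
Δλ = 3.8865 pm

Final wavelength:
λ' = 86.4 + 3.8865 = 90.2865 pm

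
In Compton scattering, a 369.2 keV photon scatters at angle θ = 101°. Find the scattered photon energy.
198.4555 keV

First convert energy to wavelength:
λ = hc/E, with hc ≈ 1239.842 keV·pm (i.e. 1239.842 eV·nm)

For E = 369.2 keV = 369200 eV:
λ = 1239.842 keV·pm / 369.2 keV
λ = 3.3582 pm

Calculate the Compton shift:
Δλ = λ_C(1 - cos(101°)) = 2.4263 × 1.1908
Δλ = 2.8893 pm

Final wavelength:
λ' = 3.3582 + 2.8893 = 6.2475 pm

Final energy:
E' = hc/λ' = 1239.842 / 6.2475 = 198.4555 keV

(Intermediate values are shown rounded; full precision is carried through to the final answer.)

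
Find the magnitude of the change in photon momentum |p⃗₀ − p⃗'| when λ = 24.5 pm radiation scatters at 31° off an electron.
1.4359e-23 kg·m/s

Photon momentum magnitude is p = h/λ.

Initial momentum:
p₀ = h/λ = 6.6261e-34/2.4500e-11 = 2.7045e-23 kg·m/s

After scattering:
λ' = λ + Δλ = 24.5 + 0.3466 = 24.8466 pm
p' = h/λ' = 6.6261e-34/2.4847e-11 = 2.6668e-23 kg·m/s

Momentum is a vector; the scattered photon's direction makes angle θ = 31° with the incident direction. The magnitude of the vector change Δp⃗ = p⃗₀ − p⃗' is found from the law of cosines:
|Δp⃗|² = p₀² + p'² − 2p₀p'cos θ
|Δp⃗|² = (2.7045e-23)² + (2.6668e-23)² − 2·2.7045e-23·2.6668e-23·cos(31°)
|Δp⃗| = 1.4359e-23 kg·m/s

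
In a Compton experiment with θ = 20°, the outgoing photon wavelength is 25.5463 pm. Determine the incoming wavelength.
25.4000 pm

From λ' = λ + Δλ, we have λ = λ' - Δλ

First calculate the Compton shift:
Δλ = λ_C(1 - cos θ)
Δλ = 2.4263 × (1 - cos(20°))
Δλ = 2.4263 × 0.0603
Δλ = 0.1463 pm

Initial wavelength:
λ = λ' - Δλ
λ = 25.5463 - 0.1463
λ = 25.4000 pm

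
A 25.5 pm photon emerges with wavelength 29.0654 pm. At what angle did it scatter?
118.00°

First find the wavelength shift:
Δλ = λ' - λ = 29.0654 - 25.5 = 3.5654 pm

Using Δλ = λ_C(1 - cos θ), with λ_C = h/(m_e·c) ≈ 2.42631024 pm:
cos θ = 1 - Δλ/λ_C
cos θ = 1 - 3.5654/2.42631024
cos θ = -0.469474

θ = arccos(-0.469474)
θ = 118.00°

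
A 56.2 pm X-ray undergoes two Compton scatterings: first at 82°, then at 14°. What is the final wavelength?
58.3607 pm

Apply Compton shift twice:

First scattering at θ₁ = 82°:
Δλ₁ = λ_C(1 - cos(82°))
Δλ₁ = 2.4263 × 0.8608
Δλ₁ = 2.0886 pm

After first scattering:
λ₁ = 56.2 + 2.0886 = 58.2886 pm

Second scattering at θ₂ = 14°:
Δλ₂ = λ_C(1 - cos(14°))
Δλ₂ = 2.4263 × 0.0297
Δλ₂ = 0.0721 pm

Final wavelength:
λ₂ = 58.2886 + 0.0721 = 58.3607 pm

Total shift: Δλ_total = 2.0886 + 0.0721 = 2.1607 pm

(Intermediate values are shown rounded; full precision is carried through to the final answer.)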